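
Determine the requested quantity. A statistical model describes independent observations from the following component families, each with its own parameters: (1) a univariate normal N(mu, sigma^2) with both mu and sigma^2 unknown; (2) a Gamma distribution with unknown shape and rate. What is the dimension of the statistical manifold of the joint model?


The dimension of a statistical manifold equals the number of free
(independent) real parameters of the model. For a product of independent
blocks the parameter counts add.
- normal (mu, sigma^2): 2.
- Gamma (shape, rate): 2.
Total = 2 + 2 = 4.
Dimension = 4

4


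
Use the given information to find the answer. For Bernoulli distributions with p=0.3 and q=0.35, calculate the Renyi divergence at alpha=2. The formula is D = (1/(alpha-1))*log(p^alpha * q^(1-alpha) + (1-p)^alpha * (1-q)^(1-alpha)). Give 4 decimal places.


Renyi divergence of order alpha between Bernoulli distributions:
D = (1/(alpha-1))*log(p^alpha * q^(1-alpha) + (1-p)^alpha * (1-q)^(1-alpha)).
alpha = 2, p = 0.3, q = 0.35.
p^alpha * q^(1-alpha) = 0.3^2 * 0.35^-1 = 0.257143.
(1-p)^alpha * (1-q)^(1-alpha) = 0.7^2 * 0.65^-1 = 0.753846.
sum = 0.257143 + 0.753846 = 1.010989.
D = (1/1)*log(1.010989) = 0.0109

0.0109


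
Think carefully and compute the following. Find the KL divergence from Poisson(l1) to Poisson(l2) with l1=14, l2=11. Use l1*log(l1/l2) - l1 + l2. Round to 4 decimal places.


KL divergence for Poisson:
KL = l1*log(l1/l2) - l1 + l2.
l1 = 14, l2 = 11.
log(14/11) = 0.241162.
l1*log(l1/l2) = 14 * 0.241162 = 3.376269.
KL = 3.376269 - 14 + 11 = 0.3763

0.3763


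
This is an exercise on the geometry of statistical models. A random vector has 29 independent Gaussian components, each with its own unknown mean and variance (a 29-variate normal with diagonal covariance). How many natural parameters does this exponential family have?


Exponential family dimension calculation:
Each univariate normal has two natural parameters (mu/sigma^2 and -1/(2 sigma^2)).
With 29 independent components, dim = 2 * 29 = 58.

58


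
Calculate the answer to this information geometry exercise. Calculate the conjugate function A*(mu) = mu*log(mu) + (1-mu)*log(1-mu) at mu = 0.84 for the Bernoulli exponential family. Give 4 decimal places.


Legendre transform for Bernoulli:
A*(mu) = mu*log(mu) + (1-mu)*log(1-mu).
mu = 0.84, 1-mu = 0.16.
mu*log(mu) = 0.84*log(0.84) = -0.146457.
(1-mu)*log(1-mu) = 0.16*log(0.16) = -0.293213.
A* = -0.146457 + -0.293213 = -0.4397

-0.4397


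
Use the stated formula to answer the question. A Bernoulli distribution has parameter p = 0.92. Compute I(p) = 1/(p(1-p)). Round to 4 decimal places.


For Bernoulli(p), Fisher information is I(p) = 1/(p*(1-p)).
p = 0.92, 1-p = 0.08.
p*(1-p) = 0.0736.
I(p) = 1/0.0736 = 13.5870

13.5870


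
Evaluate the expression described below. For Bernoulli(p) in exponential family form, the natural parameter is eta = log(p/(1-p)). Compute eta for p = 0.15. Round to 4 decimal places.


Natural parameter for Bernoulli: eta = log(p/(1-p)).
p = 0.15, 1-p = 0.85.
p/(1-p) = 0.176471.
eta = log(0.176471) = -1.7346

-1.7346


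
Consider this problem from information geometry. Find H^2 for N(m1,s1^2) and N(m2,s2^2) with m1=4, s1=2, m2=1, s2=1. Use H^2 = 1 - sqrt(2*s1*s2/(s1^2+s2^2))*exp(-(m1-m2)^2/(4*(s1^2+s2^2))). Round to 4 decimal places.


Squared Hellinger distance for Gaussians:
H^2 = 1 - sqrt(2*s1*s2/(s1^2+s2^2)) * exp(-(m1-m2)^2/(4*(s1^2+s2^2))).
s1^2 = 4, s2^2 = 1, s1^2+s2^2 = 5.
sqrt(2*2*1/(5)) = 0.894427.
(m1-m2)^2 = (3)^2 = 9.
exp(-9/(4*5)) = exp(-0.45) = 0.637628.
H^2 = 1 - 0.894427*0.637628 = 0.4297

0.4297


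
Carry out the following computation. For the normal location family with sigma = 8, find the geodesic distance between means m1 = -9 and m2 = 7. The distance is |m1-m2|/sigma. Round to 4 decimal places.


On the fixed-variance normal subfamily, geodesic distance = |m1-m2|/sigma.
|-9 - 7| = 16.
sigma = 8.
d = 16/8 = 2.0000

2.0000


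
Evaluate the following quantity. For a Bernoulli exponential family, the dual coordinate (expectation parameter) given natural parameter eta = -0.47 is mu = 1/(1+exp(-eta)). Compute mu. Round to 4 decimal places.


Dual coordinate (expectation parameter) for Bernoulli:
mu = 1/(1+exp(-eta)).
eta = -0.47.
exp(-eta) = exp(0.47) = 1.599994.
mu = 1/(1+1.599994) = 0.3846

0.3846


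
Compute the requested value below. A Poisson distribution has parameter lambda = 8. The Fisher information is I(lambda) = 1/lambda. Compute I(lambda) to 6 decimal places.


Fisher information for Poisson: I(lambda) = 1/lambda.
lambda = 8.
I(lambda) = 1/8 = 0.125000

0.125000


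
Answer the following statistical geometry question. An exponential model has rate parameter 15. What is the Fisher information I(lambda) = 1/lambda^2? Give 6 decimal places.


Fisher information for exponential: I(lambda) = 1/lambda^2.
lambda = 15, lambda^2 = 225.
I = 1/225 = 0.004444

0.004444


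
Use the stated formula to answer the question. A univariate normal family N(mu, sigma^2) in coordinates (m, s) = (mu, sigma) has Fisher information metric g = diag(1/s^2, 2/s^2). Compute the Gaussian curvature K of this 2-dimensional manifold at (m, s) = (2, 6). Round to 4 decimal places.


The metric has the form g = (A dm^2 + B ds^2)/s^2 with A = 1, B = 2.
Substitute u = sqrt(A/B)*m: g = B*(du^2 + ds^2)/s^2, i.e. B times the
Poincare upper half-plane metric, which has constant Gaussian curvature -1.
Scaling a 2D metric by a constant c divides the Gaussian curvature by c,
so K = -1/B = -1/(2) = -0.5000 everywhere (the point (m, s) = (2, 6) is irrelevant:
the curvature is constant).
The requested Gaussian curvature is K = -0.5000.

-0.5000


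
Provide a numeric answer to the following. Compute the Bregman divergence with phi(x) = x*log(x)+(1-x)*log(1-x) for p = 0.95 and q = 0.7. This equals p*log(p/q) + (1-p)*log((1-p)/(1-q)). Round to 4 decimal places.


Bregman divergence with negative entropy generator:
D = p*log(p/q) + (1-p)*log((1-p)/(1-q)).
p = 0.95, q = 0.7.
p*log(p/q) = 0.95*log(0.95/0.7) = 0.290113.
(1-p)*log((1-p)/(1-q)) = 0.05*log(0.05/0.3) = -0.089588.
D = 0.290113 + -0.089588 = 0.2005

0.2005


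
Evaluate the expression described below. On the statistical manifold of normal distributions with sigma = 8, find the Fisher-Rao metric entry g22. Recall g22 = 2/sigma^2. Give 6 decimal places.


For the 2-parameter normal family, the Fisher metric has:
  g11 = 1/sigma^2, g22 = 2/sigma^2.
sigma = 8, sigma^2 = 64.
g22 = 0.031250

0.031250


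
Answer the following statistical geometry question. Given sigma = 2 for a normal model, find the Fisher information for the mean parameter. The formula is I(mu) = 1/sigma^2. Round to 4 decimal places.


The Fisher information for the mean of a normal distribution is I(mu) = 1/sigma^2.
sigma = 2, so sigma^2 = 4.
I(mu) = 1/4 = 0.2500

0.2500


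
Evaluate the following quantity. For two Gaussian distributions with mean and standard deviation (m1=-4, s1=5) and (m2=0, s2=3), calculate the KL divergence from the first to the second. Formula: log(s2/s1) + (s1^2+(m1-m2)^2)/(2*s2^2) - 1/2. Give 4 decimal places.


KL divergence between normal distributions:
KL = log(s2/s1) + (s1^2 + (m1-m2)^2)/(2*s2^2) - 1/2.
log(3/5) = -0.510826.
(5^2 + (-4-0)^2)/(2*3^2) = (25 + 16)/18 = 2.277778.
KL = -0.510826 + 2.277778 - 0.5 = 1.2670

1.2670


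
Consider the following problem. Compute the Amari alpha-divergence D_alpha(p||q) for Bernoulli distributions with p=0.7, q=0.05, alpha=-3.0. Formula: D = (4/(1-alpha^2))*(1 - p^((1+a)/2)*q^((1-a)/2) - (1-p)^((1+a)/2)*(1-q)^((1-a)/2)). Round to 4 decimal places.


Amari alpha-divergence:
D = (4/(1-alpha^2))*(1 - p^((1+a)/2)*q^((1-a)/2) - (1-p)^((1+a)/2)*(1-q)^((1-a)/2)).
alpha = -3.0, p = 0.7, q = 0.05.
e1 = (1+alpha)/2 = -1.0, e2 = (1-alpha)/2 = 2.0.
t1 = p^e1 * q^e2 = 0.7^-1.0 * 0.05^2.0 = 0.003571.
t2 = (1-p)^e1 * (1-q)^e2 = 0.3^-1.0 * 0.95^2.0 = 3.008333.
4/(1-alpha^2) = -0.5.
D = -0.5*(1 - 0.003571 - 3.008333) = 1.0060

1.0060


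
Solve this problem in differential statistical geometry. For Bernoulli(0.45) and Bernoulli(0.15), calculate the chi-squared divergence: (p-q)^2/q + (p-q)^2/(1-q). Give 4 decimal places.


Chi-squared divergence between Bernoulli distributions:
chi^2 = (p-q)^2/q + (p-q)^2/(1-q).
p = 0.45, q = 0.15, p-q = 0.3.
(p-q)^2 = 0.09.
term1 = 0.09/0.15 = 0.6.
term2 = 0.09/0.85 = 0.105882.
chi^2 = 0.6 + 0.105882 = 0.7059

0.7059


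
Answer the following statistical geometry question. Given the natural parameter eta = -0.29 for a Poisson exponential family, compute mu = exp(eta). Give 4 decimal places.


Expectation parameter for Poisson exponential family:
mu = exp(eta).
eta = -0.29.
mu = exp(-0.29) = 0.7483

0.7483


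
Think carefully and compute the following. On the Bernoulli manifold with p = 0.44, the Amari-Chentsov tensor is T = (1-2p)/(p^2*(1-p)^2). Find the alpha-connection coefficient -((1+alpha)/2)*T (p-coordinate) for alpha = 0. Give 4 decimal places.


Skewness (Amari-Chentsov) tensor: T = (1-2p)/(p^2*(1-p)^2).
p = 0.44, 1-2p = 0.12, p^2 = 0.1936, (1-p)^2 = 0.3136.
T = 0.12/(0.1936 * 0.3136) = 1.976514.
In the p-coordinate, Gamma^(alpha) = Gamma^(0) - (alpha/2)*T with Gamma^(0) = (1/2)*g'(p) = -T/2,
so Gamma^(alpha) = -((1+alpha)/2)*T.
alpha = 0, -(1+alpha)/2 = -0.5.
Gamma = -0.5 * 1.976514 = -0.9883

-0.9883


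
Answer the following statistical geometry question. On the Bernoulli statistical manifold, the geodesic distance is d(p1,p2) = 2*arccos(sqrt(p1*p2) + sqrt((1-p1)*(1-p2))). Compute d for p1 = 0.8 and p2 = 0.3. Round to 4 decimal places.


Geodesic distance on Bernoulli manifold:
d(p1,p2) = 2*arccos(sqrt(p1*p2) + sqrt((1-p1)*(1-p2))).
sqrt(p1*p2) = sqrt(0.8*0.3) = 0.489898.
sqrt((1-p1)*(1-p2)) = sqrt(0.2*0.7) = 0.374166.
arg = 0.489898 + 0.374166 = 0.864064.
d = 2*arccos(0.864064) = 1.0550

1.0550


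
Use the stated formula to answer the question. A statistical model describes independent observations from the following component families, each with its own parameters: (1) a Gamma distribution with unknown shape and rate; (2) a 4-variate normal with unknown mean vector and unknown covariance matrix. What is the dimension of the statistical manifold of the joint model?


The dimension of a statistical manifold equals the number of free
(independent) real parameters of the model. For a product of independent
blocks the parameter counts add.
- Gamma (shape, rate): 2.
- 4-variate normal: 4 (mean) + 4*5/2 = 10 (symmetric covariance) = 14.
Total = 2 + 14 = 16.
Dimension = 16

16


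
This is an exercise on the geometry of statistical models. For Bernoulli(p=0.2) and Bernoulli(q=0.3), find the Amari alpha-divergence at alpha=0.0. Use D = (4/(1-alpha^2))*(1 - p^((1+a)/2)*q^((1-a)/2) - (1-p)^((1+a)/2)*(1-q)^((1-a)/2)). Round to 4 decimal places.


Amari alpha-divergence:
D = (4/(1-alpha^2))*(1 - p^((1+a)/2)*q^((1-a)/2) - (1-p)^((1+a)/2)*(1-q)^((1-a)/2)).
alpha = 0.0, p = 0.2, q = 0.3.
e1 = (1+alpha)/2 = 0.5, e2 = (1-alpha)/2 = 0.5.
t1 = p^e1 * q^e2 = 0.2^0.5 * 0.3^0.5 = 0.244949.
t2 = (1-p)^e1 * (1-q)^e2 = 0.8^0.5 * 0.7^0.5 = 0.748331.
4/(1-alpha^2) = 4.0.
D = 4.0*(1 - 0.244949 - 0.748331) = 0.0269

0.0269


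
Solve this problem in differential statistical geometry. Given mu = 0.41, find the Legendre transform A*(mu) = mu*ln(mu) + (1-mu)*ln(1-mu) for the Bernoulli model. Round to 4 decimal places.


Legendre transform for Bernoulli:
A*(mu) = mu*log(mu) + (1-mu)*log(1-mu).
mu = 0.41, 1-mu = 0.59.
mu*log(mu) = 0.41*log(0.41) = -0.365555.
(1-mu)*log(1-mu) = 0.59*log(0.59) = -0.311303.
A* = -0.365555 + -0.311303 = -0.6769

-0.6769


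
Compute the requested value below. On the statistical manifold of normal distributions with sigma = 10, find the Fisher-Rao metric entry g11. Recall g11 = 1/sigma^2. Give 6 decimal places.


For the 2-parameter normal family, the Fisher metric has:
  g11 = 1/sigma^2, g22 = 2/sigma^2.
sigma = 10, sigma^2 = 100.
g11 = 0.010000

0.010000


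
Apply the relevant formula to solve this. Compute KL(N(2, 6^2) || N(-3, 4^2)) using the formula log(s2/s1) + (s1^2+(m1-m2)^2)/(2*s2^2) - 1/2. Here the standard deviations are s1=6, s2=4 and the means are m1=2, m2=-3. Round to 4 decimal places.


KL divergence between normal distributions:
KL = log(s2/s1) + (s1^2 + (m1-m2)^2)/(2*s2^2) - 1/2.
log(4/6) = -0.405465.
(6^2 + (2--3)^2)/(2*4^2) = (36 + 25)/32 = 1.90625.
KL = -0.405465 + 1.90625 - 0.5 = 1.0008

1.0008


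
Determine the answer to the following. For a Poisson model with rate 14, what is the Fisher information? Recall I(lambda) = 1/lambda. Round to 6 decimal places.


Fisher information for Poisson: I(lambda) = 1/lambda.
lambda = 14.
I(lambda) = 1/14 = 0.071429

0.071429


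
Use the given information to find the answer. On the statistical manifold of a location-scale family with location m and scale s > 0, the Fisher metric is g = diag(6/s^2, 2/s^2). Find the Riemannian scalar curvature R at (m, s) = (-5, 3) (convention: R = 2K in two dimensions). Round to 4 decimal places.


The metric has the form g = (A dm^2 + B ds^2)/s^2 with A = 6, B = 2.
Substitute u = sqrt(A/B)*m: g = B*(du^2 + ds^2)/s^2, i.e. B times the
Poincare upper half-plane metric, which has constant Gaussian curvature -1.
Scaling a 2D metric by a constant c divides the Gaussian curvature by c,
so K = -1/B = -1/(2) = -0.5000 everywhere (the point (m, s) = (-5, 3) is irrelevant:
the curvature is constant).
Scalar curvature in dimension 2: R = 2K = -2/(2) = -1.0000.

-1.0000


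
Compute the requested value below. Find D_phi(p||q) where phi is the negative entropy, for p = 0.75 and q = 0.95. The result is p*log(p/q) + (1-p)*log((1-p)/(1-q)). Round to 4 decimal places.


Bregman divergence with negative entropy generator:
D = p*log(p/q) + (1-p)*log((1-p)/(1-q)).
p = 0.75, q = 0.95.
p*log(p/q) = 0.75*log(0.75/0.95) = -0.177292.
(1-p)*log((1-p)/(1-q)) = 0.25*log(0.25/0.05) = 0.402359.
D = -0.177292 + 0.402359 = 0.2251

0.2251


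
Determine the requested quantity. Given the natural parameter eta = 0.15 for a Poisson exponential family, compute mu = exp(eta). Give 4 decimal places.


Expectation parameter for Poisson exponential family:
mu = exp(eta).
eta = 0.15.
mu = exp(0.15) = 1.1618

1.1618


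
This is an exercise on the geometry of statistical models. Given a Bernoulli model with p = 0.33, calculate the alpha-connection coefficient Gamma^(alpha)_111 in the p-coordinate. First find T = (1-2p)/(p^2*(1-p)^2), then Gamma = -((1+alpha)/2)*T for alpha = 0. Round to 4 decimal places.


Skewness (Amari-Chentsov) tensor: T = (1-2p)/(p^2*(1-p)^2).
p = 0.33, 1-2p = 0.34, p^2 = 0.1089, (1-p)^2 = 0.4489.
T = 0.34/(0.1089 * 0.4489) = 6.955069.
In the p-coordinate, Gamma^(alpha) = Gamma^(0) - (alpha/2)*T with Gamma^(0) = (1/2)*g'(p) = -T/2,
so Gamma^(alpha) = -((1+alpha)/2)*T.
alpha = 0, -(1+alpha)/2 = -0.5.
Gamma = -0.5 * 6.955069 = -3.4775

-3.4775


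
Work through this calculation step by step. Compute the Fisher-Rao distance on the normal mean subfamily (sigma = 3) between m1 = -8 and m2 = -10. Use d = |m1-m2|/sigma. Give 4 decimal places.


On the fixed-variance normal subfamily, geodesic distance = |m1-m2|/sigma.
|-8 - -10| = 2.
sigma = 3.
d = 2/3 = 0.6667

0.6667


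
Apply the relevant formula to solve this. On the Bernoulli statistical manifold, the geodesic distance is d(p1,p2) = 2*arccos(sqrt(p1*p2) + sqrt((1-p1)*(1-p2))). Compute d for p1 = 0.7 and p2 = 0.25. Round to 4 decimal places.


Geodesic distance on Bernoulli manifold:
d(p1,p2) = 2*arccos(sqrt(p1*p2) + sqrt((1-p1)*(1-p2))).
sqrt(p1*p2) = sqrt(0.7*0.25) = 0.41833.
sqrt((1-p1)*(1-p2)) = sqrt(0.3*0.75) = 0.474342.
arg = 0.41833 + 0.474342 = 0.892672.
d = 2*arccos(0.892672) = 0.9351

0.9351


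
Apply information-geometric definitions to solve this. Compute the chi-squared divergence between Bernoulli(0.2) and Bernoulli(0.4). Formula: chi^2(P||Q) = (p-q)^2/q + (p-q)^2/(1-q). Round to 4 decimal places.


Chi-squared divergence between Bernoulli distributions:
chi^2 = (p-q)^2/q + (p-q)^2/(1-q).
p = 0.2, q = 0.4, p-q = -0.2.
(p-q)^2 = 0.04.
term1 = 0.04/0.4 = 0.1.
term2 = 0.04/0.6 = 0.066667.
chi^2 = 0.1 + 0.066667 = 0.1667

0.1667


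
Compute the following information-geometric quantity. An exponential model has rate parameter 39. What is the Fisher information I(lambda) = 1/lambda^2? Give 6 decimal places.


Fisher information for exponential: I(lambda) = 1/lambda^2.
lambda = 39, lambda^2 = 1521.
I = 1/1521 = 0.000657

0.000657


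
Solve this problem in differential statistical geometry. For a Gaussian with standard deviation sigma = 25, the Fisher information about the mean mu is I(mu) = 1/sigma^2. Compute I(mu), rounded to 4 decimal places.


The Fisher information for the mean of a normal distribution is I(mu) = 1/sigma^2.
sigma = 25, so sigma^2 = 625.
I(mu) = 1/625 = 0.0016

0.0016


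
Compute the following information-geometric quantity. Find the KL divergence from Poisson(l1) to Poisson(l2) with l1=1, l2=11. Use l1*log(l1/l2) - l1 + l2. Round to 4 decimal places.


KL divergence for Poisson:
KL = l1*log(l1/l2) - l1 + l2.
l1 = 1, l2 = 11.
log(1/11) = -2.397895.
l1*log(l1/l2) = 1 * -2.397895 = -2.397895.
KL = -2.397895 - 1 + 11 = 7.6021

7.6021


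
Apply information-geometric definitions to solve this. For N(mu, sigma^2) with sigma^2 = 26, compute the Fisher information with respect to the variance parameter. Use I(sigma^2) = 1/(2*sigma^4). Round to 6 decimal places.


Fisher information for variance: I(sigma^2) = 1/(2*sigma^4).
sigma^2 = 26, so sigma^4 = 676.
I = 1/(2*676) = 1/1352 = 0.000740

0.000740


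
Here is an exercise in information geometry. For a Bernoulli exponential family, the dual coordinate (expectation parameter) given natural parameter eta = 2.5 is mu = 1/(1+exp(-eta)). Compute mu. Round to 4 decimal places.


Dual coordinate (expectation parameter) for Bernoulli:
mu = 1/(1+exp(-eta)).
eta = 2.5.
exp(-eta) = exp(-2.5) = 0.082085.
mu = 1/(1+0.082085) = 0.9241

0.9241


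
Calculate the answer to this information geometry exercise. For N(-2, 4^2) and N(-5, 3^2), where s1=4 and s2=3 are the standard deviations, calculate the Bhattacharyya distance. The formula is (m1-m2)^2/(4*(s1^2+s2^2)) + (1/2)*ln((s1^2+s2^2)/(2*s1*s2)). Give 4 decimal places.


Bhattacharyya distance between two Gaussians:
DB = (m1-m2)^2/(4*(s1^2+s2^2)) + (1/2)*ln((s1^2+s2^2)/(2*s1*s2)).
(m1-m2)^2 = (3)^2 = 9.
s1^2+s2^2 = 16 + 9 = 25.
term1 = 9/100 = 0.09.
term2 = 0.5*ln(25/24.0) = 0.020411.
DB = 0.09 + 0.020411 = 0.1104

0.1104


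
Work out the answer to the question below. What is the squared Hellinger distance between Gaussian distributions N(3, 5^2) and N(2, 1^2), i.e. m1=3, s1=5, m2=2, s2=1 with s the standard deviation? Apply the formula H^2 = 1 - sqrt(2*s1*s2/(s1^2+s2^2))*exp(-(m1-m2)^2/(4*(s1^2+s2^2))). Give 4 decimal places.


Squared Hellinger distance for Gaussians:
H^2 = 1 - sqrt(2*s1*s2/(s1^2+s2^2)) * exp(-(m1-m2)^2/(4*(s1^2+s2^2))).
s1^2 = 25, s2^2 = 1, s1^2+s2^2 = 26.
sqrt(2*5*1/(26)) = 0.620174.
(m1-m2)^2 = (1)^2 = 1.
exp(-1/(4*26)) = exp(-0.009615) = 0.990431.
H^2 = 1 - 0.620174*0.990431 = 0.3858

0.3858


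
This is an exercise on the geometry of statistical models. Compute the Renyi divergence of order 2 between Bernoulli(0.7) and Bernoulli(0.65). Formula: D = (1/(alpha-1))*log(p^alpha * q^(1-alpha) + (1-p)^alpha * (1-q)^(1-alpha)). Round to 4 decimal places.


Renyi divergence of order alpha between Bernoulli distributions:
D = (1/(alpha-1))*log(p^alpha * q^(1-alpha) + (1-p)^alpha * (1-q)^(1-alpha)).
alpha = 2, p = 0.7, q = 0.65.
p^alpha * q^(1-alpha) = 0.7^2 * 0.65^-1 = 0.753846.
(1-p)^alpha * (1-q)^(1-alpha) = 0.3^2 * 0.35^-1 = 0.257143.
sum = 0.753846 + 0.257143 = 1.010989.
D = (1/1)*log(1.010989) = 0.0109

0.0109


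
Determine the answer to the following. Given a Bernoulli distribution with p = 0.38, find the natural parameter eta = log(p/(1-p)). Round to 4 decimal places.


Natural parameter for Bernoulli: eta = log(p/(1-p)).
p = 0.38, 1-p = 0.62.
p/(1-p) = 0.612903.
eta = log(0.612903) = -0.4895

-0.4895


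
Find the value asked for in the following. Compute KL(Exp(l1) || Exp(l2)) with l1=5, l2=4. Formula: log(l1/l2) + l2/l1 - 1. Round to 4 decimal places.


KL divergence for exponential family:
KL = log(l1/l2) + l2/l1 - 1.
log(5/4) = 0.223144.
4/5 = 0.8.
KL = 0.223144 + 0.8 - 1 = 0.0231

0.0231


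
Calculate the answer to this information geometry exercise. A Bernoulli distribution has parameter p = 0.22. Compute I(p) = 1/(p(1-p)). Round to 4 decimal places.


For Bernoulli(p), Fisher information is I(p) = 1/(p*(1-p)).
p = 0.22, 1-p = 0.78.
p*(1-p) = 0.1716.
I(p) = 1/0.1716 = 5.8275

5.8275


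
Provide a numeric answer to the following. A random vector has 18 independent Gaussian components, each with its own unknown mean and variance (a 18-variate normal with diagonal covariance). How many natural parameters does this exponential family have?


Exponential family dimension calculation:
Each univariate normal has two natural parameters (mu/sigma^2 and -1/(2 sigma^2)).
With 18 independent components, dim = 2 * 18 = 36.

36


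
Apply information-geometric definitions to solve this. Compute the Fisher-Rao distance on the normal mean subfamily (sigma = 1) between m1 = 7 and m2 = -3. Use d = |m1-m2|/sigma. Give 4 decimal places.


On the fixed-variance normal subfamily, geodesic distance = |m1-m2|/sigma.
|7 - -3| = 10.
sigma = 1.
d = 10/1 = 10.0000

10.0000


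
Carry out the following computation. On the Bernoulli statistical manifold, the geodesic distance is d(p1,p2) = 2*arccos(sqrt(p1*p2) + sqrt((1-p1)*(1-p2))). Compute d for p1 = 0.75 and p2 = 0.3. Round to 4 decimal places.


Geodesic distance on Bernoulli manifold:
d(p1,p2) = 2*arccos(sqrt(p1*p2) + sqrt((1-p1)*(1-p2))).
sqrt(p1*p2) = sqrt(0.75*0.3) = 0.474342.
sqrt((1-p1)*(1-p2)) = sqrt(0.25*0.7) = 0.41833.
arg = 0.474342 + 0.41833 = 0.892672.
d = 2*arccos(0.892672) = 0.9351

0.9351


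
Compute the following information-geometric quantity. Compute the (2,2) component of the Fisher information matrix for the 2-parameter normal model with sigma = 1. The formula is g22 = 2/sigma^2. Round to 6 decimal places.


For the 2-parameter normal family, the Fisher metric has:
  g11 = 1/sigma^2, g22 = 2/sigma^2.
sigma = 1, sigma^2 = 1.
g22 = 2.000000

2.000000


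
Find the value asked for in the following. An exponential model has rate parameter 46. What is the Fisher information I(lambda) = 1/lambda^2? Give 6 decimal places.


Fisher information for exponential: I(lambda) = 1/lambda^2.
lambda = 46, lambda^2 = 2116.
I = 1/2116 = 0.000473

0.000473


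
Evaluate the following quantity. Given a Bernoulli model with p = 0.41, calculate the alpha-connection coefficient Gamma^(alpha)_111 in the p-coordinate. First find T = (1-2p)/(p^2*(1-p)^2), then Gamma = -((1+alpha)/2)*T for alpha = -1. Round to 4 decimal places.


Skewness (Amari-Chentsov) tensor: T = (1-2p)/(p^2*(1-p)^2).
p = 0.41, 1-2p = 0.18, p^2 = 0.1681, (1-p)^2 = 0.3481.
T = 0.18/(0.1681 * 0.3481) = 3.076102.
In the p-coordinate, Gamma^(alpha) = Gamma^(0) - (alpha/2)*T with Gamma^(0) = (1/2)*g'(p) = -T/2,
so Gamma^(alpha) = -((1+alpha)/2)*T.
alpha = -1, -(1+alpha)/2 = 0.0.
Gamma = 0.0 * 3.076102 = 0.0000

0.0000


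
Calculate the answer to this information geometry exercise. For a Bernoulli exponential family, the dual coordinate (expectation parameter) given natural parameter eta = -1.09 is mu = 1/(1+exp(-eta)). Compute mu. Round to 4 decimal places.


Dual coordinate (expectation parameter) for Bernoulli:
mu = 1/(1+exp(-eta)).
eta = -1.09.
exp(-eta) = exp(1.09) = 2.974274.
mu = 1/(1+2.974274) = 0.2516

0.2516


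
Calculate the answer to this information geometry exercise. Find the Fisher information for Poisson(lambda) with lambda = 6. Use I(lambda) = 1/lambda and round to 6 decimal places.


Fisher information for Poisson: I(lambda) = 1/lambda.
lambda = 6.
I(lambda) = 1/6 = 0.166667

0.166667


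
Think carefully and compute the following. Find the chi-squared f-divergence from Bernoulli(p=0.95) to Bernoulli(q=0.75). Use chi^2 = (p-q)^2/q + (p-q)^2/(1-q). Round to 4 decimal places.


Chi-squared divergence between Bernoulli distributions:
chi^2 = (p-q)^2/q + (p-q)^2/(1-q).
p = 0.95, q = 0.75, p-q = 0.2.
(p-q)^2 = 0.04.
term1 = 0.04/0.75 = 0.053333.
term2 = 0.04/0.25 = 0.16.
chi^2 = 0.053333 + 0.16 = 0.2133

0.2133


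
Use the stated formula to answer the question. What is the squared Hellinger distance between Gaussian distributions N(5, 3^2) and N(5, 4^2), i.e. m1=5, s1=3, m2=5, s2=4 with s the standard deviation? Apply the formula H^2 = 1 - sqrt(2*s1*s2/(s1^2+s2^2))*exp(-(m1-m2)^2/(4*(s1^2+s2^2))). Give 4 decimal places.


Squared Hellinger distance for Gaussians:
H^2 = 1 - sqrt(2*s1*s2/(s1^2+s2^2)) * exp(-(m1-m2)^2/(4*(s1^2+s2^2))).
s1^2 = 9, s2^2 = 16, s1^2+s2^2 = 25.
sqrt(2*3*4/(25)) = 0.979796.
(m1-m2)^2 = (0)^2 = 0.
exp(-0/(4*25)) = exp(0.0) = 1.0.
H^2 = 1 - 0.979796*1.0 = 0.0202

0.0202


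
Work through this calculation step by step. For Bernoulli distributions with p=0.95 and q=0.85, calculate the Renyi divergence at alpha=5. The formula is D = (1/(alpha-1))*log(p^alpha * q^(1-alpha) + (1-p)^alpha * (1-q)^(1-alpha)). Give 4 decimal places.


Renyi divergence of order alpha between Bernoulli distributions:
D = (1/(alpha-1))*log(p^alpha * q^(1-alpha) + (1-p)^alpha * (1-q)^(1-alpha)).
alpha = 5, p = 0.95, q = 0.85.
p^alpha * q^(1-alpha) = 0.95^5 * 0.85^-4 = 1.482321.
(1-p)^alpha * (1-q)^(1-alpha) = 0.05^5 * 0.15^-4 = 0.000617.
sum = 1.482321 + 0.000617 = 1.482938.
D = (1/4)*log(1.482938) = 0.0985

0.0985


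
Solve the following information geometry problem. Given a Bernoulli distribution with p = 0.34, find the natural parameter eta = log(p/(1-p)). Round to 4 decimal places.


Natural parameter for Bernoulli: eta = log(p/(1-p)).
p = 0.34, 1-p = 0.66.
p/(1-p) = 0.515152.
eta = log(0.515152) = -0.6633

-0.6633


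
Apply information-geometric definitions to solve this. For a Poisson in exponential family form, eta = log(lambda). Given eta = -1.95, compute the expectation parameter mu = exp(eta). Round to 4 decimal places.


Expectation parameter for Poisson exponential family:
mu = exp(eta).
eta = -1.95.
mu = exp(-1.95) = 0.1423

0.1423


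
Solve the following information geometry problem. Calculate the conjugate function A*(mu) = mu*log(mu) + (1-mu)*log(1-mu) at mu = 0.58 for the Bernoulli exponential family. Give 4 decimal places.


Legendre transform for Bernoulli:
A*(mu) = mu*log(mu) + (1-mu)*log(1-mu).
mu = 0.58, 1-mu = 0.42.
mu*log(mu) = 0.58*log(0.58) = -0.315942.
(1-mu)*log(1-mu) = 0.42*log(0.42) = -0.36435.
A* = -0.315942 + -0.36435 = -0.6803

-0.6803


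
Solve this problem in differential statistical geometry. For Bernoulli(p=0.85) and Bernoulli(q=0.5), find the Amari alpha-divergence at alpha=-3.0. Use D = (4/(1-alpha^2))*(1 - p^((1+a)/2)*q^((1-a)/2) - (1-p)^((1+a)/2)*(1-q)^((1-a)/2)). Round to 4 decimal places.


Amari alpha-divergence:
D = (4/(1-alpha^2))*(1 - p^((1+a)/2)*q^((1-a)/2) - (1-p)^((1+a)/2)*(1-q)^((1-a)/2)).
alpha = -3.0, p = 0.85, q = 0.5.
e1 = (1+alpha)/2 = -1.0, e2 = (1-alpha)/2 = 2.0.
t1 = p^e1 * q^e2 = 0.85^-1.0 * 0.5^2.0 = 0.294118.
t2 = (1-p)^e1 * (1-q)^e2 = 0.15^-1.0 * 0.5^2.0 = 1.666667.
4/(1-alpha^2) = -0.5.
D = -0.5*(1 - 0.294118 - 1.666667) = 0.4804

0.4804


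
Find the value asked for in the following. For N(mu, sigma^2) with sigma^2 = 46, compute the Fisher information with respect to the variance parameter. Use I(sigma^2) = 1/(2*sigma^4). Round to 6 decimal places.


Fisher information for variance: I(sigma^2) = 1/(2*sigma^4).
sigma^2 = 46, so sigma^4 = 2116.
I = 1/(2*2116) = 1/4232 = 0.000236

0.000236


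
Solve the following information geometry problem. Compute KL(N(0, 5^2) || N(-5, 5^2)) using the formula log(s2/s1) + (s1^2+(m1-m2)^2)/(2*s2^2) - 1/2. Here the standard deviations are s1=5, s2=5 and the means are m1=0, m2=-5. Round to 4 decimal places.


KL divergence between normal distributions:
KL = log(s2/s1) + (s1^2 + (m1-m2)^2)/(2*s2^2) - 1/2.
log(5/5) = 0.0.
(5^2 + (0--5)^2)/(2*5^2) = (25 + 25)/50 = 1.0.
KL = 0.0 + 1.0 - 0.5 = 0.5000

0.5000


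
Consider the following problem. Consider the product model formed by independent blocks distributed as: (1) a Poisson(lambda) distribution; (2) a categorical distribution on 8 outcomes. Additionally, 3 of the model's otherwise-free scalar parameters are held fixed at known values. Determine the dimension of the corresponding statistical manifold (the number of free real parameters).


The dimension of a statistical manifold equals the number of free
(independent) real parameters of the model. For a product of independent
blocks the parameter counts add.
- Poisson (lambda): 1.
- categorical on 8 outcomes (probabilities sum to 1): 8-1 = 7.
Total = 1 + 7 = 8.
3 parameter(s) fixed at known values: 8 - 3 = 5.
Dimension = 5

5


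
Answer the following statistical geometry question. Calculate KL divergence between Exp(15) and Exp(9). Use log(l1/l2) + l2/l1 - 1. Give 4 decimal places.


KL divergence for exponential family:
KL = log(l1/l2) + l2/l1 - 1.
log(15/9) = 0.510826.
9/15 = 0.6.
KL = 0.510826 + 0.6 - 1 = 0.1108

0.1108


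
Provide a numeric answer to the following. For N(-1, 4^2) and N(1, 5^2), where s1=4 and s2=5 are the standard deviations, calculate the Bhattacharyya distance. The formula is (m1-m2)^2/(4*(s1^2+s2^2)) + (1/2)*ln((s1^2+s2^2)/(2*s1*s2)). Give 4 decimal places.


Bhattacharyya distance between two Gaussians:
DB = (m1-m2)^2/(4*(s1^2+s2^2)) + (1/2)*ln((s1^2+s2^2)/(2*s1*s2)).
(m1-m2)^2 = (-2)^2 = 4.
s1^2+s2^2 = 16 + 25 = 41.
term1 = 4/164 = 0.02439.
term2 = 0.5*ln(41/40.0) = 0.012346.
DB = 0.02439 + 0.012346 = 0.0367

0.0367


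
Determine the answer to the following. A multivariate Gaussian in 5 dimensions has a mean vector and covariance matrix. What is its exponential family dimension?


Exponential family dimension calculation:
For 5-dim MVN: mean has 5 params, covariance has 5*6/2 = 15 unique entries.
Total dim = 5 + 15 = 20.

20


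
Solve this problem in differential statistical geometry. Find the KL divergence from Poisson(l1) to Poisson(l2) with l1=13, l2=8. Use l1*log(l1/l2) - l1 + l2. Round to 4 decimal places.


KL divergence for Poisson:
KL = l1*log(l1/l2) - l1 + l2.
l1 = 13, l2 = 8.
log(13/8) = 0.485508.
l1*log(l1/l2) = 13 * 0.485508 = 6.311602.
KL = 6.311602 - 13 + 8 = 1.3116

1.3116


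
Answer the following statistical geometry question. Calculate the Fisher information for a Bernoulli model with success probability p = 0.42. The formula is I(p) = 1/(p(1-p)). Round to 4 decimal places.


For Bernoulli(p), Fisher information is I(p) = 1/(p*(1-p)).
p = 0.42, 1-p = 0.58.
p*(1-p) = 0.2436.
I(p) = 1/0.2436 = 4.1051

4.1051


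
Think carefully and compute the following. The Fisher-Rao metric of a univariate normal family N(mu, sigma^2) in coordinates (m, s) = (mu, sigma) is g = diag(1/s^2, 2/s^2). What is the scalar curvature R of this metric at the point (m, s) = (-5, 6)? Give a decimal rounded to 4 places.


The metric has the form g = (A dm^2 + B ds^2)/s^2 with A = 1, B = 2.
Substitute u = sqrt(A/B)*m: g = B*(du^2 + ds^2)/s^2, i.e. B times the
Poincare upper half-plane metric, which has constant Gaussian curvature -1.
Scaling a 2D metric by a constant c divides the Gaussian curvature by c,
so K = -1/B = -1/(2) = -0.5000 everywhere (the point (m, s) = (-5, 6) is irrelevant:
the curvature is constant).
Scalar curvature in dimension 2: R = 2K = -2/(2) = -1.0000.

-1.0000


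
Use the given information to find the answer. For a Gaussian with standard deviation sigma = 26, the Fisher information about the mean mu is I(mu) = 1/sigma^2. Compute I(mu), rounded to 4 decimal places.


The Fisher information for the mean of a normal distribution is I(mu) = 1/sigma^2.
sigma = 26, so sigma^2 = 676.
I(mu) = 1/676 = 0.0015

0.0015


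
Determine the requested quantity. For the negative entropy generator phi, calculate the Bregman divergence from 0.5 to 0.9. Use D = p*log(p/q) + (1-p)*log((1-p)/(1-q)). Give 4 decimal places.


Bregman divergence with negative entropy generator:
D = p*log(p/q) + (1-p)*log((1-p)/(1-q)).
p = 0.5, q = 0.9.
p*log(p/q) = 0.5*log(0.5/0.9) = -0.293893.
(1-p)*log((1-p)/(1-q)) = 0.5*log(0.5/0.1) = 0.804719.
D = -0.293893 + 0.804719 = 0.5108

0.5108


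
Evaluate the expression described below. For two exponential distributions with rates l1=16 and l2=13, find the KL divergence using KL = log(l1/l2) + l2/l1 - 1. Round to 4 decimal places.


KL divergence for exponential family:
KL = log(l1/l2) + l2/l1 - 1.
log(16/13) = 0.207639.
13/16 = 0.8125.
KL = 0.207639 + 0.8125 - 1 = 0.0201

0.0201


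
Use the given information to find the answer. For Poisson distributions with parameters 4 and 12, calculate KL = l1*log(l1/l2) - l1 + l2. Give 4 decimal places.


KL divergence for Poisson:
KL = l1*log(l1/l2) - l1 + l2.
l1 = 4, l2 = 12.
log(4/12) = -1.098612.
l1*log(l1/l2) = 4 * -1.098612 = -4.394449.
KL = -4.394449 - 4 + 12 = 3.6056

3.6056


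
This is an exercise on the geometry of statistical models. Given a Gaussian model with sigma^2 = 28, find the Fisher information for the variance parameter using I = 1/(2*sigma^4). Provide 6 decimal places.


Fisher information for variance: I(sigma^2) = 1/(2*sigma^4).
sigma^2 = 28, so sigma^4 = 784.
I = 1/(2*784) = 1/1568 = 0.000638

0.000638


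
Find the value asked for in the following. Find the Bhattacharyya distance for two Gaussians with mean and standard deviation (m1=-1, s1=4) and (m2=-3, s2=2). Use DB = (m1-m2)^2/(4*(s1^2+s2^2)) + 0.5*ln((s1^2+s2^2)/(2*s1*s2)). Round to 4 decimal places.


Bhattacharyya distance between two Gaussians:
DB = (m1-m2)^2/(4*(s1^2+s2^2)) + (1/2)*ln((s1^2+s2^2)/(2*s1*s2)).
(m1-m2)^2 = (2)^2 = 4.
s1^2+s2^2 = 16 + 4 = 20.
term1 = 4/80 = 0.05.
term2 = 0.5*ln(20/16.0) = 0.111572.
DB = 0.05 + 0.111572 = 0.1616

0.1616


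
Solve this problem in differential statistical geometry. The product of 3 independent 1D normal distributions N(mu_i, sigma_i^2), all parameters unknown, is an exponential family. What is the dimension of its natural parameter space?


Exponential family dimension calculation:
Each univariate normal has two natural parameters (mu/sigma^2 and -1/(2 sigma^2)).
With 3 independent components, dim = 2 * 3 = 6.

6


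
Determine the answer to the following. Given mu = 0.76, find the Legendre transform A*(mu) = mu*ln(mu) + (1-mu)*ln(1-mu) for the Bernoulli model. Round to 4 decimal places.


Legendre transform for Bernoulli:
A*(mu) = mu*log(mu) + (1-mu)*log(1-mu).
mu = 0.76, 1-mu = 0.24.
mu*log(mu) = 0.76*log(0.76) = -0.208572.
(1-mu)*log(1-mu) = 0.24*log(0.24) = -0.342508.
A* = -0.208572 + -0.342508 = -0.5511

-0.5511


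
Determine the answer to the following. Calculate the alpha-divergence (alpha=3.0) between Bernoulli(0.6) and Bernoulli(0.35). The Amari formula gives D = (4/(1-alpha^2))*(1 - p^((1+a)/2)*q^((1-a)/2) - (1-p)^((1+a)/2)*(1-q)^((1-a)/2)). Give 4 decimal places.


Amari alpha-divergence:
D = (4/(1-alpha^2))*(1 - p^((1+a)/2)*q^((1-a)/2) - (1-p)^((1+a)/2)*(1-q)^((1-a)/2)).
alpha = 3.0, p = 0.6, q = 0.35.
e1 = (1+alpha)/2 = 2.0, e2 = (1-alpha)/2 = -1.0.
t1 = p^e1 * q^e2 = 0.6^2.0 * 0.35^-1.0 = 1.028571.
t2 = (1-p)^e1 * (1-q)^e2 = 0.4^2.0 * 0.65^-1.0 = 0.246154.
4/(1-alpha^2) = -0.5.
D = -0.5*(1 - 1.028571 - 0.246154) = 0.1374

0.1374


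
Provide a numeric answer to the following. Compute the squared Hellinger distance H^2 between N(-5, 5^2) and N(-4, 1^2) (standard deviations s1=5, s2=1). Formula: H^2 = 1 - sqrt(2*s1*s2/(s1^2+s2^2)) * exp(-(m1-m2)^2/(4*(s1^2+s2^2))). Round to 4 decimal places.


Squared Hellinger distance for Gaussians:
H^2 = 1 - sqrt(2*s1*s2/(s1^2+s2^2)) * exp(-(m1-m2)^2/(4*(s1^2+s2^2))).
s1^2 = 25, s2^2 = 1, s1^2+s2^2 = 26.
sqrt(2*5*1/(26)) = 0.620174.
(m1-m2)^2 = (-1)^2 = 1.
exp(-1/(4*26)) = exp(-0.009615) = 0.990431.
H^2 = 1 - 0.620174*0.990431 = 0.3858

0.3858


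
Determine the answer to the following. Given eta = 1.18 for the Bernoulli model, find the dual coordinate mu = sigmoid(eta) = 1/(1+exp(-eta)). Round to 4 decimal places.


Dual coordinate (expectation parameter) for Bernoulli:
mu = 1/(1+exp(-eta)).
eta = 1.18.
exp(-eta) = exp(-1.18) = 0.307279.
mu = 1/(1+0.307279) = 0.7649

0.7649


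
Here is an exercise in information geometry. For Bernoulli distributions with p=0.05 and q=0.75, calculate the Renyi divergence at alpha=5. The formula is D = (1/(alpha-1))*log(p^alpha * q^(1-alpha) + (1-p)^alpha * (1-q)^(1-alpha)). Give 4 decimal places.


Renyi divergence of order alpha between Bernoulli distributions:
D = (1/(alpha-1))*log(p^alpha * q^(1-alpha) + (1-p)^alpha * (1-q)^(1-alpha)).
alpha = 5, p = 0.05, q = 0.75.
p^alpha * q^(1-alpha) = 0.05^5 * 0.75^-4 = 1e-06.
(1-p)^alpha * (1-q)^(1-alpha) = 0.95^5 * 0.25^-4 = 198.08792.
sum = 1e-06 + 198.08792 = 198.087921.
D = (1/4)*log(198.087921) = 1.3222

1.3222


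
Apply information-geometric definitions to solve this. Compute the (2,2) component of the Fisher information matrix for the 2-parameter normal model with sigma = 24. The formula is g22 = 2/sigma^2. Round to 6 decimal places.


For the 2-parameter normal family, the Fisher metric has:
  g11 = 1/sigma^2, g22 = 2/sigma^2.
sigma = 24, sigma^2 = 576.
g22 = 0.003472

0.003472


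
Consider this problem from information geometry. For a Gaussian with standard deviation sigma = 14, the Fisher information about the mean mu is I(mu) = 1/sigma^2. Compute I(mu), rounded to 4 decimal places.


The Fisher information for the mean of a normal distribution is I(mu) = 1/sigma^2.
sigma = 14, so sigma^2 = 196.
I(mu) = 1/196 = 0.0051

0.0051


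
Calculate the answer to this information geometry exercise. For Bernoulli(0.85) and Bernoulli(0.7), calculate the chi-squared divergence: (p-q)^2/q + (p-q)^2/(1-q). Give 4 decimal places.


Chi-squared divergence between Bernoulli distributions:
chi^2 = (p-q)^2/q + (p-q)^2/(1-q).
p = 0.85, q = 0.7, p-q = 0.15.
(p-q)^2 = 0.0225.
term1 = 0.0225/0.7 = 0.032143.
term2 = 0.0225/0.3 = 0.075.
chi^2 = 0.032143 + 0.075 = 0.1071

0.1071


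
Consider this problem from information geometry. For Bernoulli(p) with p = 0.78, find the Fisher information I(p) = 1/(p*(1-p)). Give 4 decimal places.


For Bernoulli(p), Fisher information is I(p) = 1/(p*(1-p)).
p = 0.78, 1-p = 0.22.
p*(1-p) = 0.1716.
I(p) = 1/0.1716 = 5.8275

5.8275


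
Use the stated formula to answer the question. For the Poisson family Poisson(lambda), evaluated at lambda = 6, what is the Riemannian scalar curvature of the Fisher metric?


This family has a single free parameter, so its statistical manifold
is 1-dimensional. The Riemann curvature tensor of any 1-dimensional
Riemannian manifold vanishes identically, so R = 0.

0


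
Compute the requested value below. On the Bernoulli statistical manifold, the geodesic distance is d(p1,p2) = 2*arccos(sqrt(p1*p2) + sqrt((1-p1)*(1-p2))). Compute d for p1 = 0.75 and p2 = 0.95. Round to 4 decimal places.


Geodesic distance on Bernoulli manifold:
d(p1,p2) = 2*arccos(sqrt(p1*p2) + sqrt((1-p1)*(1-p2))).
sqrt(p1*p2) = sqrt(0.75*0.95) = 0.844097.
sqrt((1-p1)*(1-p2)) = sqrt(0.25*0.05) = 0.111803.
arg = 0.844097 + 0.111803 = 0.955901.
d = 2*arccos(0.955901) = 0.5962

0.5962


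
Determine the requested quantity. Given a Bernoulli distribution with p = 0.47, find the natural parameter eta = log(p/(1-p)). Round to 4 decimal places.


Natural parameter for Bernoulli: eta = log(p/(1-p)).
p = 0.47, 1-p = 0.53.
p/(1-p) = 0.886792.
eta = log(0.886792) = -0.1201

-0.1201


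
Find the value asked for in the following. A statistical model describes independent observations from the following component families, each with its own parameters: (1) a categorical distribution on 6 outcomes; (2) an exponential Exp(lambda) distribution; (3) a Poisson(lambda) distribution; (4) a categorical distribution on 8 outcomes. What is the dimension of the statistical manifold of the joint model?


The dimension of a statistical manifold equals the number of free
(independent) real parameters of the model. For a product of independent
blocks the parameter counts add.
- categorical on 6 outcomes (probabilities sum to 1): 6-1 = 5.
- exponential (lambda): 1.
- Poisson (lambda): 1.
- categorical on 8 outcomes (probabilities sum to 1): 8-1 = 7.
Total = 5 + 1 + 1 + 7 = 14.
Dimension = 14

14
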